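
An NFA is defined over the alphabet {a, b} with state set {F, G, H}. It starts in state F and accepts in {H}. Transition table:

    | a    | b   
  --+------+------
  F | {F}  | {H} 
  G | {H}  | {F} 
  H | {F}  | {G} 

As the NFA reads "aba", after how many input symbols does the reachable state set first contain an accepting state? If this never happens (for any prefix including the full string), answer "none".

2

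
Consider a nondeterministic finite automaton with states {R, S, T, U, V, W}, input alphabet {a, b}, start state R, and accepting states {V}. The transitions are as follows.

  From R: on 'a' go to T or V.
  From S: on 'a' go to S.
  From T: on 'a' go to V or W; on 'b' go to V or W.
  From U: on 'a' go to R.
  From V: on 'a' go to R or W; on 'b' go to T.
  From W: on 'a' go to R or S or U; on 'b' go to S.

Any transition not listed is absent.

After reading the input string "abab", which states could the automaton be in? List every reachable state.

Start in {R}.
Read 'a': R→{T, V}; now {T, V}.
Read 'b': T→{V, W}, V→{T}; now {T, V, W}.
Read 'a': T→{V, W}, V→{R, W}, W→{R, S, U}; now {R, S, U, V, W}.
Read 'b': R→∅, S→∅, U→∅, V→{T}, W→{S}; now {S, T}.

{S, T}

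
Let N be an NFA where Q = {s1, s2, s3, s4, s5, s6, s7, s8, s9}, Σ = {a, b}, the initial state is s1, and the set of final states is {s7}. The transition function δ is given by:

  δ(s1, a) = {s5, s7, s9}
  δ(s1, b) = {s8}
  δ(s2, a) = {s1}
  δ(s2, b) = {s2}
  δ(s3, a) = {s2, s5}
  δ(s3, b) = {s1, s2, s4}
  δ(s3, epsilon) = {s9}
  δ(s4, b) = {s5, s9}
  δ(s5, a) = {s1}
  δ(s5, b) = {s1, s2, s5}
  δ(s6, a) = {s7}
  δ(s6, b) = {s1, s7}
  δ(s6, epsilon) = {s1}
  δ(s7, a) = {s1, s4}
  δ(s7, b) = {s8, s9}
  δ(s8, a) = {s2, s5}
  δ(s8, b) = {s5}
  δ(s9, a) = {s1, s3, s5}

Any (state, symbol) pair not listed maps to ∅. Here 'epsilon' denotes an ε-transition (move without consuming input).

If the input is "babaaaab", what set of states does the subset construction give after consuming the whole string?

{s1, s2, s4, s5, s8, s9}

Start in {s1}.
Read 'b': {s1} → {s8}.
Read 'a': {s8} → {s2, s5}.
Read 'b': {s2, s5} → {s1, s2, s5}.
Read 'a': {s1, s2, s5} → {s1, s5, s7, s9}.
Read 'a': {s1, s5, s7, s9} → {s1, s3, s4, s5, s7, s9}.
Read 'a': {s1, s3, s4, s5, s7, s9} → {s1, s2, s3, s4, s5, s7, s9}.
Read 'a': {s1, s2, s3, s4, s5, s7, s9} → {s1, s2, s3, s4, s5, s7, s9}.
Read 'b': {s1, s2, s3, s4, s5, s7, s9} → {s1, s2, s4, s5, s8, s9}.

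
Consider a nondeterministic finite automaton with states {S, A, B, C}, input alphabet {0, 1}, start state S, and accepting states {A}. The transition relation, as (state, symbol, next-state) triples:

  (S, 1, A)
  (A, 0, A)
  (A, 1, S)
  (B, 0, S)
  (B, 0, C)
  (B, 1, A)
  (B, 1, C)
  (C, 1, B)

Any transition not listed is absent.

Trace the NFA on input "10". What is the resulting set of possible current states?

{A}

Start in {S}.
Read '1': S→{A}; now {A}.
Read '0': A→{A}; now {A}.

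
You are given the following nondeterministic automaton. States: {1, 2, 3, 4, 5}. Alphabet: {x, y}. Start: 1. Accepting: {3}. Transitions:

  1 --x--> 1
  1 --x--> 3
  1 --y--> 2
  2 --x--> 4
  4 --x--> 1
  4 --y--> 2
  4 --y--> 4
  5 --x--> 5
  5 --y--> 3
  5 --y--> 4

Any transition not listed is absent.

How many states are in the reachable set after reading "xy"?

1

Start in {1}.
Read 'x': {1} → {1, 3}.
Read 'y': {1, 3} → {2}.
That set has 1 state.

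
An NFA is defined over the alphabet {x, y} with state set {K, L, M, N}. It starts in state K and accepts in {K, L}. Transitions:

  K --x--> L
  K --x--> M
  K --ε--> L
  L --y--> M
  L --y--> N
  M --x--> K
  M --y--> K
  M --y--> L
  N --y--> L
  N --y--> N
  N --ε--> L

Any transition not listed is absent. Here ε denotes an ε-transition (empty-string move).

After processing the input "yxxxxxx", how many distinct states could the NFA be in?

Start: ε-closure({K}) = {K, L}.
Read 'y': {K, L} → {L, M, N}.
Read 'x': {L, M, N} → {K, L}.
Read 'x': {K, L} → {L, M}.
Read 'x': {L, M} → {K, L}.
Read 'x': {K, L} → {L, M}.
Read 'x': {L, M} → {K, L}.
Read 'x': {K, L} → {L, M}.
That set has 2 states.

2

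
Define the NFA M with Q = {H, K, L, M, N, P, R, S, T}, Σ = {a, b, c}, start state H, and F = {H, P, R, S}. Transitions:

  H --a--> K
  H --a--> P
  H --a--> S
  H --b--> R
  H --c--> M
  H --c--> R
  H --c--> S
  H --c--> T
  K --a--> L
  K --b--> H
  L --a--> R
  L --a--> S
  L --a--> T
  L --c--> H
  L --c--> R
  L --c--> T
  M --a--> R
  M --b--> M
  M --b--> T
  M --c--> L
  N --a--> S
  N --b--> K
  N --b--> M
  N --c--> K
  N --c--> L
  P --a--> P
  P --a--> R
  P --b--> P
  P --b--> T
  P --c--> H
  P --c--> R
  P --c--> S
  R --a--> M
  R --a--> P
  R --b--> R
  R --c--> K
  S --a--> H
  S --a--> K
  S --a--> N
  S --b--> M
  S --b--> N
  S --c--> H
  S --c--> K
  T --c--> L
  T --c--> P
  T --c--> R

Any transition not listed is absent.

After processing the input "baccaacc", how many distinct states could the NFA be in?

8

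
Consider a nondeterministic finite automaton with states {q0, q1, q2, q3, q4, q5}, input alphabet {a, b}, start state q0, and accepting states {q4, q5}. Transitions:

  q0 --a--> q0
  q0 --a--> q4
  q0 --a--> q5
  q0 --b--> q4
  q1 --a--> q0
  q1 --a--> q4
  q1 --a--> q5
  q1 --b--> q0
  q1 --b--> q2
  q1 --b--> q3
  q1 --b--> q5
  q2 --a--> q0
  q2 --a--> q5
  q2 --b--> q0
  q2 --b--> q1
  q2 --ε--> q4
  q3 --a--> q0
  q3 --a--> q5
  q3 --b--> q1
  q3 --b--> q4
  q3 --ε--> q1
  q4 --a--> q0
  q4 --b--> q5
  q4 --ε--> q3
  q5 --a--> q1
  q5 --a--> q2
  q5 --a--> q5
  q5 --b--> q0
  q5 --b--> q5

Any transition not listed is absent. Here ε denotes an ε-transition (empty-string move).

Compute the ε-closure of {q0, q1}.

Begin with {q0, q1}.
No ε-moves leave this set, so the closure equals the set itself.

{q0, q1}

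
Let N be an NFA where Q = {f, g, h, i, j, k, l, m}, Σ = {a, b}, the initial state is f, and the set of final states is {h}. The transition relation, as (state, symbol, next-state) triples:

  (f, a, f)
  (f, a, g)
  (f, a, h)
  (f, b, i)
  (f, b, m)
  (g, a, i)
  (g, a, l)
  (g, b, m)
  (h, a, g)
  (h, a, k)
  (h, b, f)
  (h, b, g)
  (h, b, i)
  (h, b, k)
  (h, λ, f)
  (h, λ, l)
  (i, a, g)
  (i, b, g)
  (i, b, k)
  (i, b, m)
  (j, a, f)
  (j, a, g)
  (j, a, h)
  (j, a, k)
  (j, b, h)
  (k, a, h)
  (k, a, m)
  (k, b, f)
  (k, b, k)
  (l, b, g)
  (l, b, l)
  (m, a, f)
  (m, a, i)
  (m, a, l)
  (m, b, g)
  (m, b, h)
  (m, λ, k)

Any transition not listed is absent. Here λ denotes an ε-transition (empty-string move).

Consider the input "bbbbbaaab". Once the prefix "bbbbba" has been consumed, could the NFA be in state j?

No

Start in {f}.
Read 'b': f→{i, m}; union {i, m}; ε-closure = {i, k, m}.
Read 'b': i→{g, k, m}, k→{f, k}, m→{g, h}; union {f, g, h, k, m}; ε-closure = {f, g, h, k, l, m}.
Read 'b': f→{i, m}, g→{m}, h→{f, g, i, k}, k→{f, k}, l→{g, l}, m→{g, h}; now {f, g, h, i, k, l, m}.
Read 'b': f→{i, m}, g→{m}, h→{f, g, i, k}, i→{g, k, m}, k→{f, k}, l→{g, l}, m→{g, h}; now {f, g, h, i, k, l, m}.
Read 'b': f→{i, m}, g→{m}, h→{f, g, i, k}, i→{g, k, m}, k→{f, k}, l→{g, l}, m→{g, h}; now {f, g, h, i, k, l, m}.
Read 'a': f→{f, g, h}, g→{i, l}, h→{g, k}, i→{g}, k→{h, m}, l→∅, m→{f, i, l}; now {f, g, h, i, k, l, m}.
State j is not in {f, g, h, i, k, l, m}.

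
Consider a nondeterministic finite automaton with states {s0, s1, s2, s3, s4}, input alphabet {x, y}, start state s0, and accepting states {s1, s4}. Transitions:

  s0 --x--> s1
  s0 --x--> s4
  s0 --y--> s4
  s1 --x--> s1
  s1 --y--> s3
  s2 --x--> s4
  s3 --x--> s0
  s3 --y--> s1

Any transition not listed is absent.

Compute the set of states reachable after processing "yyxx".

∅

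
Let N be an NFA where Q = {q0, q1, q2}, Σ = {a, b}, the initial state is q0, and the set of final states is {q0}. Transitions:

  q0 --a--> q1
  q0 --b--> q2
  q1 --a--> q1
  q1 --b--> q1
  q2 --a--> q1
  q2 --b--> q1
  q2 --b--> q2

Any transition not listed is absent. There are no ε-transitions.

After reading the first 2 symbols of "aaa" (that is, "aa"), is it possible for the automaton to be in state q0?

No

Start in {q0}.
Read 'a': q0→{q1}; now {q1}.
Read 'a': q1→{q1}; now {q1}.
State q0 is not in {q1}.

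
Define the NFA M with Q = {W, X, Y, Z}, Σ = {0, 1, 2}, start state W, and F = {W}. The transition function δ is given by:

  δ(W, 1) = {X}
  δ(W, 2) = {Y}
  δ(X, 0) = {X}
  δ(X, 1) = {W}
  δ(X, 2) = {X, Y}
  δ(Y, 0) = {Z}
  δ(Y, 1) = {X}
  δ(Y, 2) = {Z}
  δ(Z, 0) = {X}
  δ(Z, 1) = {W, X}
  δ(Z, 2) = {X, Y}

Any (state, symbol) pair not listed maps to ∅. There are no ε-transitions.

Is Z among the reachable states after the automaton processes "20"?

Start in {W}.
Read '2': W→{Y}; now {Y}.
Read '0': Y→{Z}; now {Z}.
State Z is in {Z}.

Yes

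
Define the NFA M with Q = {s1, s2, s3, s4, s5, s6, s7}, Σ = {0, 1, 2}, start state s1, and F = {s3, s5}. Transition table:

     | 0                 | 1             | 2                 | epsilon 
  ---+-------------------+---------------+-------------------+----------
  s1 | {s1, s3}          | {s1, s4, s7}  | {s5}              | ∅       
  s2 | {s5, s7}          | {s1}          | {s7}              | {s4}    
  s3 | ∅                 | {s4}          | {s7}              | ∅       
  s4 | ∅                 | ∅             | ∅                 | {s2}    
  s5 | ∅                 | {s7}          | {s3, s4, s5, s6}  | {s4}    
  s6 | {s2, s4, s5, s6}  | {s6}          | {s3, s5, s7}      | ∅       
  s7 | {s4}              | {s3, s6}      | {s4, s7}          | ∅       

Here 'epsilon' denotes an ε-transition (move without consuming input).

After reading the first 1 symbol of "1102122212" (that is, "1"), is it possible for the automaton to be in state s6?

No

Start in {s1}.
Read '1': {s1} → {s1, s2, s4, s7}.
State s6 is not in {s1, s2, s4, s7}.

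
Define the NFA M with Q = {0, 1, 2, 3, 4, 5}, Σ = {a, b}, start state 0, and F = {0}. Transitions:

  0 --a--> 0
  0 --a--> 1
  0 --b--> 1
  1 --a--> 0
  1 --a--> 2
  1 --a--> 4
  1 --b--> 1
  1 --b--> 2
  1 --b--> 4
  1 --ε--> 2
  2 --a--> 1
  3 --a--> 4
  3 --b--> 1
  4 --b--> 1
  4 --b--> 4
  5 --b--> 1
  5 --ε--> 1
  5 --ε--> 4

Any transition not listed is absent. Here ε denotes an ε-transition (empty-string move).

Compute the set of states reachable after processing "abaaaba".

Start in {0}.
Read 'a': {0} → {0, 1, 2}.
Read 'b': {0, 1, 2} → {1, 2, 4}.
Read 'a': {1, 2, 4} → {0, 1, 2, 4}.
Read 'a': {0, 1, 2, 4} → {0, 1, 2, 4}.
Read 'a': {0, 1, 2, 4} → {0, 1, 2, 4}.
Read 'b': {0, 1, 2, 4} → {1, 2, 4}.
Read 'a': {1, 2, 4} → {0, 1, 2, 4}.

{0, 1, 2, 4}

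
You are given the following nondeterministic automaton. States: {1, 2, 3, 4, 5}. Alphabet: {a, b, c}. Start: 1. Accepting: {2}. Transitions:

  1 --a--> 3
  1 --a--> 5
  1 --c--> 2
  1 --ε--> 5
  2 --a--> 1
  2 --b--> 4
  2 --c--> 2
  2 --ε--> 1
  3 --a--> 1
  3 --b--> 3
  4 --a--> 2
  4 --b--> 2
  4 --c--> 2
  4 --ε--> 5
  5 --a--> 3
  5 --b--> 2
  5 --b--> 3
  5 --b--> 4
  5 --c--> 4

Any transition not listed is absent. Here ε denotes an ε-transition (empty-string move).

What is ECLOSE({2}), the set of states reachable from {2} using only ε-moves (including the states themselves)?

{1, 2, 5}

Begin with {2}.
ε-move 2 → 1; add 1.
ε-move 1 → 5; add 5.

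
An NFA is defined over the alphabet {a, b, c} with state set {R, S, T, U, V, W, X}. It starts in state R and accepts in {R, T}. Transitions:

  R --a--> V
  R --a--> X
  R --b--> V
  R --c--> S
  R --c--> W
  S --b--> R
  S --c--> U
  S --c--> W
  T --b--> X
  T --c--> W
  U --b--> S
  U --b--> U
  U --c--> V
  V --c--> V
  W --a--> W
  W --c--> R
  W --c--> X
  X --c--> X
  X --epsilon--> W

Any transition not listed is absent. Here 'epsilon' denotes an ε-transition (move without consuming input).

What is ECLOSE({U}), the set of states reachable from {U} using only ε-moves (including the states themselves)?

Begin with {U}.
No ε-moves leave this set, so the closure equals the set itself.

{U}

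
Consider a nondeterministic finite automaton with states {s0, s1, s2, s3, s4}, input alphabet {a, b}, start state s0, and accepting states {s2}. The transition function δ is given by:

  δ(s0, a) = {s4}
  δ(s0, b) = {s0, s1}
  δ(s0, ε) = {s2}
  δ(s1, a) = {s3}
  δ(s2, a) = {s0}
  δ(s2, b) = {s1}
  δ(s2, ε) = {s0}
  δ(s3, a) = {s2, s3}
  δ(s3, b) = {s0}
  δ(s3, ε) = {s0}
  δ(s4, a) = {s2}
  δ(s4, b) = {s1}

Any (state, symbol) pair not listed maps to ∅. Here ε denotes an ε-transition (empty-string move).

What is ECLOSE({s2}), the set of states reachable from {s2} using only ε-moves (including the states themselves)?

Begin with {s2}.
ε-move s2 → s0; add s0.

{s0, s2}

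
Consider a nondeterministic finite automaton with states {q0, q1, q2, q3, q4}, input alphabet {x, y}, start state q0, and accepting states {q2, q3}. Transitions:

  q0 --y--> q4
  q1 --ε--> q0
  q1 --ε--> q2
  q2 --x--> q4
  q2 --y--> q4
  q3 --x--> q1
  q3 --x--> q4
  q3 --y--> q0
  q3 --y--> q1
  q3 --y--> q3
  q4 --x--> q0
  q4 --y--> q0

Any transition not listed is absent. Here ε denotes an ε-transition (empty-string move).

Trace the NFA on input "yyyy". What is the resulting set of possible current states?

{q0}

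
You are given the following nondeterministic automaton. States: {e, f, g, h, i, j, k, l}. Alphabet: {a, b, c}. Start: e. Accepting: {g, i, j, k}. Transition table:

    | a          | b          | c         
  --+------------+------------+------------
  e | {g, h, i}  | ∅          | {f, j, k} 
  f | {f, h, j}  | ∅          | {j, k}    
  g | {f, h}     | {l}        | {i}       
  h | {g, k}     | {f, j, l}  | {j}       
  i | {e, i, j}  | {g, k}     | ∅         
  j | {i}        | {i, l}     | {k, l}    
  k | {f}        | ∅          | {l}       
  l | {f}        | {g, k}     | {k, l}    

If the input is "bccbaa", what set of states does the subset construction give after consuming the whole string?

∅

Start in {e}.
Read 'b': {e} → ∅.
The set is empty and remains empty for the remaining 5 symbols.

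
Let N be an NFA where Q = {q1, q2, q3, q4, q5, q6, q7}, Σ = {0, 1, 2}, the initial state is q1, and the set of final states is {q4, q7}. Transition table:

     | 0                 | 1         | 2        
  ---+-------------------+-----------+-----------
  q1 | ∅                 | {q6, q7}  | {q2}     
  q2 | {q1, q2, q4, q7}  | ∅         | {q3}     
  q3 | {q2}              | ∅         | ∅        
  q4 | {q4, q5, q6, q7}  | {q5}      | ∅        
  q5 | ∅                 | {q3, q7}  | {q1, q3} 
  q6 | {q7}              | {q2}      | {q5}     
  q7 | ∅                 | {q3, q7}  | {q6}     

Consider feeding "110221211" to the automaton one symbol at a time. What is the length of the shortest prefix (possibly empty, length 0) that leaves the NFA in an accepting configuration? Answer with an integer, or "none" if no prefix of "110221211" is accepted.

1

Start in {q1}.
Read '1': {q1} → {q6, q7}.
None of the earlier sets intersect F, but {q6, q7} does.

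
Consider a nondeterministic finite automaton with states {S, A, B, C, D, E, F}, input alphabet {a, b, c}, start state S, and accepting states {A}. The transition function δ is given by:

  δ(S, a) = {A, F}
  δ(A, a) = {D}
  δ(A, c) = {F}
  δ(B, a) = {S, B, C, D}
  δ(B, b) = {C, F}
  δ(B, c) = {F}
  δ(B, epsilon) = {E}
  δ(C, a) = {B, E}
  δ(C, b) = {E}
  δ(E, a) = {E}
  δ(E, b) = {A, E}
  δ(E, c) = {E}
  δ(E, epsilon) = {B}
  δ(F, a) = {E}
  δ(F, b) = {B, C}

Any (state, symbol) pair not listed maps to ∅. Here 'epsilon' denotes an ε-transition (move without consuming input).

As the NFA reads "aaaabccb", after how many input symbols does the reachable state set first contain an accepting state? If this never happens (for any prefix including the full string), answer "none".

Start in {S}.
Read 'a': {S} → {A, F}.
None of the earlier sets intersect F, but {A, F} does.

1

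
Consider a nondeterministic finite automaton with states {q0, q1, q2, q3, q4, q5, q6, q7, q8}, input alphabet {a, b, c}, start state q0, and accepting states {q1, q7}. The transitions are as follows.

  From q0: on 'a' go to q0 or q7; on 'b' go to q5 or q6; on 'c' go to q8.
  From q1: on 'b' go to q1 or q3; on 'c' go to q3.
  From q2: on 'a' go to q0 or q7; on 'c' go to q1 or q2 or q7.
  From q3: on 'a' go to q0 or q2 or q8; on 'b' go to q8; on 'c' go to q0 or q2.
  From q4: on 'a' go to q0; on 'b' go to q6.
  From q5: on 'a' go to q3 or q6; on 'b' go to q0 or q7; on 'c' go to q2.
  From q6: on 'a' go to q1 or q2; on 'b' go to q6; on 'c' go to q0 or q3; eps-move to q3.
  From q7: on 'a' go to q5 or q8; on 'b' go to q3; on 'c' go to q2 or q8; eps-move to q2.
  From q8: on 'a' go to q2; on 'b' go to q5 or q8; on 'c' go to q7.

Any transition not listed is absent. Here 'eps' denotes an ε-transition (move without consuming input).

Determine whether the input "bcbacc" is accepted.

Start in {q0}.
Read 'b': q0→{q5, q6}; union {q5, q6}; ε-closure = {q3, q5, q6}.
Read 'c': q3→{q0, q2}, q5→{q2}, q6→{q0, q3}; now {q0, q2, q3}.
Read 'b': q0→{q5, q6}, q2→∅, q3→{q8}; union {q5, q6, q8}; ε-closure = {q3, q5, q6, q8}.
Read 'a': q3→{q0, q2, q8}, q5→{q3, q6}, q6→{q1, q2}, q8→{q2}; now {q0, q1, q2, q3, q6, q8}.
Read 'c': q0→{q8}, q1→{q3}, q2→{q1, q2, q7}, q3→{q0, q2}, q6→{q0, q3}, q8→{q7}; now {q0, q1, q2, q3, q7, q8}.
Read 'c': q0→{q8}, q1→{q3}, q2→{q1, q2, q7}, q3→{q0, q2}, q7→{q2, q8}, q8→{q7}; now {q0, q1, q2, q3, q7, q8}.
The final set {q0, q1, q2, q3, q7, q8} contains the accepting states q1, q7.

Yes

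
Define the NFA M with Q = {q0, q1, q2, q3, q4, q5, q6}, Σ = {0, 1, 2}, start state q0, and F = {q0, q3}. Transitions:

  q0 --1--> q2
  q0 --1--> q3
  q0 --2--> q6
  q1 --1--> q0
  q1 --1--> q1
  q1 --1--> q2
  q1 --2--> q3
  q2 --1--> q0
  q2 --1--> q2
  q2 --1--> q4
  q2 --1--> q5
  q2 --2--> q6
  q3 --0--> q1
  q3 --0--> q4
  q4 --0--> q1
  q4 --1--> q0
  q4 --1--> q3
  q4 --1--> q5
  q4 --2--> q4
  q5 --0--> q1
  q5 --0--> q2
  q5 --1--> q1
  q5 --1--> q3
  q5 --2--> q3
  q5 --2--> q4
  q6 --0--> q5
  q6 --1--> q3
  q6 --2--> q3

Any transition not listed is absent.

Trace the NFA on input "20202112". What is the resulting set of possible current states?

{q3, q6}

Start in {q0}.
Read '2': q0→{q6}; now {q6}.
Read '0': q6→{q5}; now {q5}.
Read '2': q5→{q3, q4}; now {q3, q4}.
Read '0': q3→{q1, q4}, q4→{q1}; now {q1, q4}.
Read '2': q1→{q3}, q4→{q4}; now {q3, q4}.
Read '1': q3→∅, q4→{q0, q3, q5}; now {q0, q3, q5}.
Read '1': q0→{q2, q3}, q3→∅, q5→{q1, q3}; now {q1, q2, q3}.
Read '2': q1→{q3}, q2→{q6}, q3→∅; now {q3, q6}.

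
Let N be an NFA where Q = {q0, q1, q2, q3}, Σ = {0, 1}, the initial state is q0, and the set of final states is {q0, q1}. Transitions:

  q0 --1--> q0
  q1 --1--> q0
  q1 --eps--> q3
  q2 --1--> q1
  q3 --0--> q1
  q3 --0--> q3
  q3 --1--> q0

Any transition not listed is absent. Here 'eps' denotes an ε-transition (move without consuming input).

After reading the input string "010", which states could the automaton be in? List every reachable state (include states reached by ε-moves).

∅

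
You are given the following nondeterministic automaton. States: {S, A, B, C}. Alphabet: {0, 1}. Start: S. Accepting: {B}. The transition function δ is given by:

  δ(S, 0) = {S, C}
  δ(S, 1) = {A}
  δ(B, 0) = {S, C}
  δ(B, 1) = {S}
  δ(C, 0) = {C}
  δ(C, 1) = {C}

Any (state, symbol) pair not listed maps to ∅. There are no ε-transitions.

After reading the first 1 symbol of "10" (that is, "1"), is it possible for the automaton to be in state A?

Yes

Start in {S}.
Read '1': S→{A}; now {A}.
State A is in {A}.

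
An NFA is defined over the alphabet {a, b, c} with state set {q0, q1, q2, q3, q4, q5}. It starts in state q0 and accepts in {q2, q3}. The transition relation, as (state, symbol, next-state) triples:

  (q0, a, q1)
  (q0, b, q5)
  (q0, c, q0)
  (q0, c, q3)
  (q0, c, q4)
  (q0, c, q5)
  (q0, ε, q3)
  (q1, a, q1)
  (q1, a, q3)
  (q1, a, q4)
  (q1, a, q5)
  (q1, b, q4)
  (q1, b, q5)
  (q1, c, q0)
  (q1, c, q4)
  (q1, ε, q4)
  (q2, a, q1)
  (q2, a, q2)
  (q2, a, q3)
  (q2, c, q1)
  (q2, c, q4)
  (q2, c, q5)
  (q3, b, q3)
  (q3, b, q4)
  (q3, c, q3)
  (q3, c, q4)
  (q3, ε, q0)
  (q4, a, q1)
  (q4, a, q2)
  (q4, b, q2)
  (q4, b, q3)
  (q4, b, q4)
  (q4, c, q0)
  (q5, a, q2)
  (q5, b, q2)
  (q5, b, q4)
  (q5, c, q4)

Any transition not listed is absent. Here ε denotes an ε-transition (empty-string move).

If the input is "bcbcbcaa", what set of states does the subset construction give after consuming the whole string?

Start: ε-closure({q0}) = {q0, q3}.
Read 'b': q0→{q5}, q3→{q3, q4}; union {q3, q4, q5}; ε-closure = {q0, q3, q4, q5}.
Read 'c': q0→{q0, q3, q4, q5}, q3→{q3, q4}, q4→{q0}, q5→{q4}; now {q0, q3, q4, q5}.
Read 'b': q0→{q5}, q3→{q3, q4}, q4→{q2, q3, q4}, q5→{q2, q4}; union {q2, q3, q4, q5}; ε-closure = {q0, q2, q3, q4, q5}.
Read 'c': q0→{q0, q3, q4, q5}, q2→{q1, q4, q5}, q3→{q3, q4}, q4→{q0}, q5→{q4}; now {q0, q1, q3, q4, q5}.
Read 'b': q0→{q5}, q1→{q4, q5}, q3→{q3, q4}, q4→{q2, q3, q4}, q5→{q2, q4}; union {q2, q3, q4, q5}; ε-closure = {q0, q2, q3, q4, q5}.
Read 'c': q0→{q0, q3, q4, q5}, q2→{q1, q4, q5}, q3→{q3, q4}, q4→{q0}, q5→{q4}; now {q0, q1, q3, q4, q5}.
Read 'a': q0→{q1}, q1→{q1, q3, q4, q5}, q3→∅, q4→{q1, q2}, q5→{q2}; union {q1, q2, q3, q4, q5}; ε-closure = {q0, q1, q2, q3, q4, q5}.
Read 'a': q0→{q1}, q1→{q1, q3, q4, q5}, q2→{q1, q2, q3}, q3→∅, q4→{q1, q2}, q5→{q2}; union {q1, q2, q3, q4, q5}; ε-closure = {q0, q1, q2, q3, q4, q5}.

{q0, q1, q2, q3, q4, q5}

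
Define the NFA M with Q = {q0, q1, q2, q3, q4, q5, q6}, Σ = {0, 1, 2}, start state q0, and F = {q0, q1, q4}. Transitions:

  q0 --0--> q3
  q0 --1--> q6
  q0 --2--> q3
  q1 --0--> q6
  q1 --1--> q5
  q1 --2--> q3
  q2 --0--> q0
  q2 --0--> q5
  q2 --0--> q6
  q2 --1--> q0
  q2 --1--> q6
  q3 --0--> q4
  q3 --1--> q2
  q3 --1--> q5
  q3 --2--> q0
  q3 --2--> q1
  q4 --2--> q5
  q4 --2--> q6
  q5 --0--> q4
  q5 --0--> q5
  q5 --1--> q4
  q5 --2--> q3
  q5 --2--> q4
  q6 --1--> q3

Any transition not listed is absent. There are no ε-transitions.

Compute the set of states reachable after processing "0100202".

{q0, q1, q3, q4, q5, q6}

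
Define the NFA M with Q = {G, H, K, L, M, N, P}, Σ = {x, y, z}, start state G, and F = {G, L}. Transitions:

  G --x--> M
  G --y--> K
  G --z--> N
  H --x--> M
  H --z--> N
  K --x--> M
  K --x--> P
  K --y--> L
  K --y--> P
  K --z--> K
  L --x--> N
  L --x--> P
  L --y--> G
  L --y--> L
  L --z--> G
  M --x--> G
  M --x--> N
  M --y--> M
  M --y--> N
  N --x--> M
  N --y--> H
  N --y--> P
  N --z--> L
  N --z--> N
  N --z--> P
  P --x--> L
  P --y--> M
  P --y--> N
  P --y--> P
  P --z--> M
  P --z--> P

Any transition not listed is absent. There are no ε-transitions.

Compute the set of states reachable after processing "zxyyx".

Start in {G}.
Read 'z': {G} → {N}.
Read 'x': {N} → {M}.
Read 'y': {M} → {M, N}.
Read 'y': {M, N} → {H, M, N, P}.
Read 'x': {H, M, N, P} → {G, L, M, N}.

{G, L, M, N}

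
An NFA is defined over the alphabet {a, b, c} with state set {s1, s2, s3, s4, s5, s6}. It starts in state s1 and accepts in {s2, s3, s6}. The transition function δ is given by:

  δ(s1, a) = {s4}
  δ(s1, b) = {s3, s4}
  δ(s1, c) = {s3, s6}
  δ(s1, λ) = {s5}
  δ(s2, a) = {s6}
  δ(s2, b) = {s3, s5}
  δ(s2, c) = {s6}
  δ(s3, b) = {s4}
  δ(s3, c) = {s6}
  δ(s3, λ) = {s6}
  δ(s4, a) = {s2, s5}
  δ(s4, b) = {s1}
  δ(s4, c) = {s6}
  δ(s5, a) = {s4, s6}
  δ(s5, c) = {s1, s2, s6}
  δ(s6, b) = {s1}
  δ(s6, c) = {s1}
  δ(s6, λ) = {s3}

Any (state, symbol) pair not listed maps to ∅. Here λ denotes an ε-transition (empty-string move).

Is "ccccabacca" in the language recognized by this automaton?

Start: ε-closure({s1}) = {s1, s5}.
Read 'c': {s1, s5} → {s1, s2, s3, s5, s6}.
Read 'c': {s1, s2, s3, s5, s6} → {s1, s2, s3, s5, s6}.
Read 'c': {s1, s2, s3, s5, s6} → {s1, s2, s3, s5, s6}.
Read 'c': {s1, s2, s3, s5, s6} → {s1, s2, s3, s5, s6}.
Read 'a': {s1, s2, s3, s5, s6} → {s3, s4, s6}.
Read 'b': {s3, s4, s6} → {s1, s4, s5}.
Read 'a': {s1, s4, s5} → {s2, s3, s4, s5, s6}.
Read 'c': {s2, s3, s4, s5, s6} → {s1, s2, s3, s5, s6}.
Read 'c': {s1, s2, s3, s5, s6} → {s1, s2, s3, s5, s6}.
Read 'a': {s1, s2, s3, s5, s6} → {s3, s4, s6}.
The final set {s3, s4, s6} contains the accepting states s3, s6.

Yes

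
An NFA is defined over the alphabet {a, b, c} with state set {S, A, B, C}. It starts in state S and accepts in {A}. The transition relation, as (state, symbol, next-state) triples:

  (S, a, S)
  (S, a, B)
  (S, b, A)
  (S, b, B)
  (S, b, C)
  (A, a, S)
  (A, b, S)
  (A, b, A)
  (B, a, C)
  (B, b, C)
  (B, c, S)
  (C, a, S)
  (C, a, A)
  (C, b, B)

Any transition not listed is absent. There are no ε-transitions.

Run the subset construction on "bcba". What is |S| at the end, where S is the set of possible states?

Start in {S}.
Read 'b': {S} → {A, B, C}.
Read 'c': {A, B, C} → {S}.
Read 'b': {S} → {A, B, C}.
Read 'a': {A, B, C} → {S, A, C}.
That set has 3 states.

3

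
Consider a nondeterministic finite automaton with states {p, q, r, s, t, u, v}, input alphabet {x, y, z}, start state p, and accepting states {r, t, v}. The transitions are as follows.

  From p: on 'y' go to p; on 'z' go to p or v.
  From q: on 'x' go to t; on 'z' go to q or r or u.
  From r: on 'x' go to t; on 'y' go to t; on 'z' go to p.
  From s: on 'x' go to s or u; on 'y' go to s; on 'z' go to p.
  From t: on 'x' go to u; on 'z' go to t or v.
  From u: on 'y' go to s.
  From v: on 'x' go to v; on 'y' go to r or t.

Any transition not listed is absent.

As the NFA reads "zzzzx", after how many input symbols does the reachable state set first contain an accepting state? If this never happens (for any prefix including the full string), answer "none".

1

Start in {p}.
Read 'z': {p} → {p, v}.
None of the earlier sets intersect F, but {p, v} does.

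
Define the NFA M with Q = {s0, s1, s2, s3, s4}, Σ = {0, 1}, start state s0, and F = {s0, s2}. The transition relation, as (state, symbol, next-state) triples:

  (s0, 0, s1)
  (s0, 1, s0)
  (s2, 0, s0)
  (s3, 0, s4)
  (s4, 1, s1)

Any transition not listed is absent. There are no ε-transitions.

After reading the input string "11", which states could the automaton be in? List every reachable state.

{s0}

Start in {s0}.
Read '1': {s0} → {s0}.
Read '1': {s0} → {s0}.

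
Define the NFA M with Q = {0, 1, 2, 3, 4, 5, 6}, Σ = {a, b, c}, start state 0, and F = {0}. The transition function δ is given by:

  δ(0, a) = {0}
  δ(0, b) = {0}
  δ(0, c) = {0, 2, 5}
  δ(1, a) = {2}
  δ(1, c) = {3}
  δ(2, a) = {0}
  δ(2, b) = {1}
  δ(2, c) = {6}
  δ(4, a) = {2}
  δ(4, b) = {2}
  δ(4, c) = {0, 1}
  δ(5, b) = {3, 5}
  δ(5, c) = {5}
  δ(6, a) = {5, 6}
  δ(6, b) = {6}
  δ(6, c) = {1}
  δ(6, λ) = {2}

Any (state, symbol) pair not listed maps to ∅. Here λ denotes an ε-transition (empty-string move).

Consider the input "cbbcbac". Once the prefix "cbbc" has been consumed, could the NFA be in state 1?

No

Start in {0}.
Read 'c': 0→{0, 2, 5}; now {0, 2, 5}.
Read 'b': 0→{0}, 2→{1}, 5→{3, 5}; now {0, 1, 3, 5}.
Read 'b': 0→{0}, 1→∅, 3→∅, 5→{3, 5}; now {0, 3, 5}.
Read 'c': 0→{0, 2, 5}, 3→∅, 5→{5}; now {0, 2, 5}.
State 1 is not in {0, 2, 5}.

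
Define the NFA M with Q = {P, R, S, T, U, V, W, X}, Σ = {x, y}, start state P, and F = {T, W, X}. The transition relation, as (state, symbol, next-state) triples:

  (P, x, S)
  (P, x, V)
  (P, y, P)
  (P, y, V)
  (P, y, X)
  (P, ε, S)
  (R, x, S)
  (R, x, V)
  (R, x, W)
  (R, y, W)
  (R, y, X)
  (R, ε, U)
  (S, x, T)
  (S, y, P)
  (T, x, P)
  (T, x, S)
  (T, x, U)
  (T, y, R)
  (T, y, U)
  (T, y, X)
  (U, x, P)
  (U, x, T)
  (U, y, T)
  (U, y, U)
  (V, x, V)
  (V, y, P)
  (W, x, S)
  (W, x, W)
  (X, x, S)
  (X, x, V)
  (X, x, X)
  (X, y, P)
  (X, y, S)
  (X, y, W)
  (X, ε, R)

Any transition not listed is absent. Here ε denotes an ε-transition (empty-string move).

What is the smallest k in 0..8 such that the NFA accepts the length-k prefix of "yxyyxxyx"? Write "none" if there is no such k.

Start: ε-closure({P}) = {P, S}.
Read 'y': P→{P, V, X}, S→{P}; union {P, V, X}; ε-closure = {P, R, S, U, V, X}.
None of the earlier sets intersect F, but {P, R, S, U, V, X} does.

1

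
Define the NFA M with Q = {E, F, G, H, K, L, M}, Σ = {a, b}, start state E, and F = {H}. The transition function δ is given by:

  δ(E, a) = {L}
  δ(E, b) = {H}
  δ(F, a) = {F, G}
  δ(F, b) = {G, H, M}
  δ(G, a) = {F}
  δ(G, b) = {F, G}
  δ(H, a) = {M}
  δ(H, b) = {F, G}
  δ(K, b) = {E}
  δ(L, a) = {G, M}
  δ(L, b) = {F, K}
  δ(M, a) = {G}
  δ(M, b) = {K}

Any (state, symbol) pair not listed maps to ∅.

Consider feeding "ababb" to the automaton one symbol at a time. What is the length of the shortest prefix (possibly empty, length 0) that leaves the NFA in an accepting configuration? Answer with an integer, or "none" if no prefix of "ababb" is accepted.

4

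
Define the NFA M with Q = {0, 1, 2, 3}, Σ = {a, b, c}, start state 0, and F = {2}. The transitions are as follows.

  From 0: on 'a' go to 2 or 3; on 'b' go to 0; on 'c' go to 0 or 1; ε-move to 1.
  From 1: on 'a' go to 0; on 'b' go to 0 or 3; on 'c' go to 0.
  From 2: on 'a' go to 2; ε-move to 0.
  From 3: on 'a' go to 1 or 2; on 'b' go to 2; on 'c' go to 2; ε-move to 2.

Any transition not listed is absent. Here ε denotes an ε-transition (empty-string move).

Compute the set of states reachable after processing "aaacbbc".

{0, 1, 2}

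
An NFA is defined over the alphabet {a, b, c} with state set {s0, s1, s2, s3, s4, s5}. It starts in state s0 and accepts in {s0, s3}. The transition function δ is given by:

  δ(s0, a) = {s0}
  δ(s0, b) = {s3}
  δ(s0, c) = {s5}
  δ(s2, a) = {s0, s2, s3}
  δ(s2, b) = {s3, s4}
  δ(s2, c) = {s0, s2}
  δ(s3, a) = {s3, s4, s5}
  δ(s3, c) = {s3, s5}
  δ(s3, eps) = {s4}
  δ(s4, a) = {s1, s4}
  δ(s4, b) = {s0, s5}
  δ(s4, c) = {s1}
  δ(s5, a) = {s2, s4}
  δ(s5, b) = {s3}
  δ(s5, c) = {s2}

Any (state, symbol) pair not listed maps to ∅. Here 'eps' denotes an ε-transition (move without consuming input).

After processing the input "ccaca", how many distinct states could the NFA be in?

Start in {s0}.
Read 'c': s0→{s5}; now {s5}.
Read 'c': s5→{s2}; now {s2}.
Read 'a': s2→{s0, s2, s3}; union {s0, s2, s3}; ε-closure = {s0, s2, s3, s4}.
Read 'c': s0→{s5}, s2→{s0, s2}, s3→{s3, s5}, s4→{s1}; union {s0, s1, s2, s3, s5}; ε-closure = {s0, s1, s2, s3, s4, s5}.
Read 'a': s0→{s0}, s1→∅, s2→{s0, s2, s3}, s3→{s3, s4, s5}, s4→{s1, s4}, s5→{s2, s4}; now {s0, s1, s2, s3, s4, s5}.
That set has 6 states.

6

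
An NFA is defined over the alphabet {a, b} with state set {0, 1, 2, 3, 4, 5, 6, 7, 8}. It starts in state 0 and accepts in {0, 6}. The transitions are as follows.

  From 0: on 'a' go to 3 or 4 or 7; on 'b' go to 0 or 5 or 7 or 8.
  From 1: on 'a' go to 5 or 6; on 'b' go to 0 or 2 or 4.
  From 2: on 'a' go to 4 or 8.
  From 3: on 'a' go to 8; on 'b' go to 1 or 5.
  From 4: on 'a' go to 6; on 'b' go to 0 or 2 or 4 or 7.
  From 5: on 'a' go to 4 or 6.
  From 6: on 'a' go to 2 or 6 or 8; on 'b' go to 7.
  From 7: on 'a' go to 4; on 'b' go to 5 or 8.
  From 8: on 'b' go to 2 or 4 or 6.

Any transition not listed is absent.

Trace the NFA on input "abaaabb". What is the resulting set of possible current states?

{0, 2, 4, 5, 7, 8}

Start in {0}.
Read 'a': {0} → {3, 4, 7}.
Read 'b': {3, 4, 7} → {0, 1, 2, 4, 5, 7, 8}.
Read 'a': {0, 1, 2, 4, 5, 7, 8} → {3, 4, 5, 6, 7, 8}.
Read 'a': {3, 4, 5, 6, 7, 8} → {2, 4, 6, 8}.
Read 'a': {2, 4, 6, 8} → {2, 4, 6, 8}.
Read 'b': {2, 4, 6, 8} → {0, 2, 4, 6, 7}.
Read 'b': {0, 2, 4, 6, 7} → {0, 2, 4, 5, 7, 8}.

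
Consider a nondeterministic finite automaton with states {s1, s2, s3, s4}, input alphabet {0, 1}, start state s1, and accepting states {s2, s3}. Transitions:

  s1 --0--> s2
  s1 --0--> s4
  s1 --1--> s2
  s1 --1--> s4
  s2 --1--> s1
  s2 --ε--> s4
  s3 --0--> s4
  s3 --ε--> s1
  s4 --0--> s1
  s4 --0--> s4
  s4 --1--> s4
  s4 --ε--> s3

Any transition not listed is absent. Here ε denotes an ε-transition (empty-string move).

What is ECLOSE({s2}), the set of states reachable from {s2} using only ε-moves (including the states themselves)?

{s1, s2, s3, s4}

Begin with {s2}.
ε-move s2 → s4; add s4.
ε-move s4 → s3; add s3.
ε-move s3 → s1; add s1.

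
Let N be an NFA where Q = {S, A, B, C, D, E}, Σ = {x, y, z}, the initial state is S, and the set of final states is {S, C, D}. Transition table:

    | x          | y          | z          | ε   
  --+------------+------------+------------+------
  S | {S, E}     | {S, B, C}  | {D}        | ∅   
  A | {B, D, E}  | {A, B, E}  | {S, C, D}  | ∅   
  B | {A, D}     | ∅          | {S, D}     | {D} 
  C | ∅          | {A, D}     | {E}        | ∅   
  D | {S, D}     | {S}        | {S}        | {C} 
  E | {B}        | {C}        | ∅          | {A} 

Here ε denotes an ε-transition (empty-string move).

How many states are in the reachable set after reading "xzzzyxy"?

6

Start in {S}.
Read 'x': S→{S, E}; union {S, E}; ε-closure = {S, A, E}.
Read 'z': S→{D}, A→{S, C, D}, E→∅; now {S, C, D}.
Read 'z': S→{D}, C→{E}, D→{S}; union {S, D, E}; ε-closure = {S, A, C, D, E}.
Read 'z': S→{D}, A→{S, C, D}, C→{E}, D→{S}, E→∅; union {S, C, D, E}; ε-closure = {S, A, C, D, E}.
Read 'y': S→{S, B, C}, A→{A, B, E}, C→{A, D}, D→{S}, E→{C}; now {S, A, B, C, D, E}.
Read 'x': S→{S, E}, A→{B, D, E}, B→{A, D}, C→∅, D→{S, D}, E→{B}; union {S, A, B, D, E}; ε-closure = {S, A, B, C, D, E}.
Read 'y': S→{S, B, C}, A→{A, B, E}, B→∅, C→{A, D}, D→{S}, E→{C}; now {S, A, B, C, D, E}.
That set has 6 states.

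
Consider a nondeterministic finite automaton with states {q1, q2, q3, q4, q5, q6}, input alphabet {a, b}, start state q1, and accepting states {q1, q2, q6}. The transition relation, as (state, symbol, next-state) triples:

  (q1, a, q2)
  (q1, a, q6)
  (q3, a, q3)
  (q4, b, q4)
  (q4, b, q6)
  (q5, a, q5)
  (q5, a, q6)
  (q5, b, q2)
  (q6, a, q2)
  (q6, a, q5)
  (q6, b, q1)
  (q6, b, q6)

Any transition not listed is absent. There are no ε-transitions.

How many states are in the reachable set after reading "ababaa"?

3

Start in {q1}.
Read 'a': q1→{q2, q6}; now {q2, q6}.
Read 'b': q2→∅, q6→{q1, q6}; now {q1, q6}.
Read 'a': q1→{q2, q6}, q6→{q2, q5}; now {q2, q5, q6}.
Read 'b': q2→∅, q5→{q2}, q6→{q1, q6}; now {q1, q2, q6}.
Read 'a': q1→{q2, q6}, q2→∅, q6→{q2, q5}; now {q2, q5, q6}.
Read 'a': q2→∅, q5→{q5, q6}, q6→{q2, q5}; now {q2, q5, q6}.
That set has 3 states.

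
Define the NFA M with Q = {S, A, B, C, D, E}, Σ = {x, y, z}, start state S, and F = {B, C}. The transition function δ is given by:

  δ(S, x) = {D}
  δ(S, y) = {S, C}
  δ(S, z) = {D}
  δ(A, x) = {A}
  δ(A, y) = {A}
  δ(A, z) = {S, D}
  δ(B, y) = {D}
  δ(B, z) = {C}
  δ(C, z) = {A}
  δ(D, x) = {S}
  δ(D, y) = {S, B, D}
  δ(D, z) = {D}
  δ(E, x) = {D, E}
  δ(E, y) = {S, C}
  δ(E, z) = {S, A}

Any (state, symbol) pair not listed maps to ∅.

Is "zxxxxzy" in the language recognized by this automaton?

Start in {S}.
Read 'z': S→{D}; now {D}.
Read 'x': D→{S}; now {S}.
Read 'x': S→{D}; now {D}.
Read 'x': D→{S}; now {S}.
Read 'x': S→{D}; now {D}.
Read 'z': D→{D}; now {D}.
Read 'y': D→{S, B, D}; now {S, B, D}.
The final set {S, B, D} contains the accepting state B.

Yes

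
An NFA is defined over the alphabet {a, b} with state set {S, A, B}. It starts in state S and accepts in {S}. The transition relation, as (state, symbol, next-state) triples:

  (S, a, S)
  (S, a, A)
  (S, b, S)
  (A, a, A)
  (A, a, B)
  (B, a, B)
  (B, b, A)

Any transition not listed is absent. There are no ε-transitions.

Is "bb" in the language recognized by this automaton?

Yes

Start in {S}.
Read 'b': S→{S}; now {S}.
Read 'b': S→{S}; now {S}.
The final set {S} contains the accepting state S.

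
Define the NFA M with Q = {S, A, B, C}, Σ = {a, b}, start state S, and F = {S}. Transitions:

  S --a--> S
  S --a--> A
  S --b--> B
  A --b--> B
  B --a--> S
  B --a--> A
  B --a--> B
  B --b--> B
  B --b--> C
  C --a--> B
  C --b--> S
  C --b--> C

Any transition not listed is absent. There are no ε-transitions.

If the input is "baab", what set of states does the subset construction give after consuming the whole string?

{B, C}

Start in {S}.
Read 'b': {S} → {B}.
Read 'a': {B} → {S, A, B}.
Read 'a': {S, A, B} → {S, A, B}.
Read 'b': {S, A, B} → {B, C}.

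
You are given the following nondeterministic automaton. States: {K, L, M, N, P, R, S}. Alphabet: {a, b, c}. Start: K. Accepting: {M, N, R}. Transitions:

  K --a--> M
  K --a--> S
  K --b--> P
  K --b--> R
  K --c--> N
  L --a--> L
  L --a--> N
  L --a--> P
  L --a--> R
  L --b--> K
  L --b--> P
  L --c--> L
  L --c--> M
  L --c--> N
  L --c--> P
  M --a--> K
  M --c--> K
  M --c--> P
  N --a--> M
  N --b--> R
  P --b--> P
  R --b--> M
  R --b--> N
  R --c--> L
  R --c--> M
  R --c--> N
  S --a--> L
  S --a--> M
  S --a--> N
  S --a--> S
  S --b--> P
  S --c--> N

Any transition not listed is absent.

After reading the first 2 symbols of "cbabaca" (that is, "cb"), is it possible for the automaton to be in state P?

No

Start in {K}.
Read 'c': {K} → {N}.
Read 'b': {N} → {R}.
State P is not in {R}.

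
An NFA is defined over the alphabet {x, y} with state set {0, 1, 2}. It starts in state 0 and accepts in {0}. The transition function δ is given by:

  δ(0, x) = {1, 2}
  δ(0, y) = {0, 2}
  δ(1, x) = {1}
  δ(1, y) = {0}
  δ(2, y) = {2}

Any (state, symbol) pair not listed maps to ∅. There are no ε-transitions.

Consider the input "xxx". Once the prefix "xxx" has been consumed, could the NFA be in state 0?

No

Start in {0}.
Read 'x': 0→{1, 2}; now {1, 2}.
Read 'x': 1→{1}, 2→∅; now {1}.
Read 'x': 1→{1}; now {1}.
State 0 is not in {1}.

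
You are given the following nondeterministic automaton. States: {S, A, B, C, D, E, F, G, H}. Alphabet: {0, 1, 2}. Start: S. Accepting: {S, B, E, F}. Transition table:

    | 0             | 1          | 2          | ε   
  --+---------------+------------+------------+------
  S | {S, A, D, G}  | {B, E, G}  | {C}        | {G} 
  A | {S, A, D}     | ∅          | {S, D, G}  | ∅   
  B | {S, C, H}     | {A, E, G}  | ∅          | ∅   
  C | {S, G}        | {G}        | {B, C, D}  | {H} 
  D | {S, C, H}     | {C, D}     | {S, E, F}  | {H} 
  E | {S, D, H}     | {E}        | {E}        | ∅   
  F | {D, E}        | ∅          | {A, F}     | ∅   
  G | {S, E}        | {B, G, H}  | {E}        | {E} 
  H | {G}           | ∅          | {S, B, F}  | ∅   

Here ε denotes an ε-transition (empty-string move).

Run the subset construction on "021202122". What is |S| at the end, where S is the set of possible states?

9

Start: ε-closure({S}) = {S, E, G}.
Read '0': {S, E, G} → {S, A, D, E, G, H}.
Read '2': {S, A, D, E, G, H} → {S, B, C, D, E, F, G, H}.
Read '1': {S, B, C, D, E, F, G, H} → {A, B, C, D, E, G, H}.
Read '2': {A, B, C, D, E, G, H} → {S, B, C, D, E, F, G, H}.
Read '0': {S, B, C, D, E, F, G, H} → {S, A, C, D, E, G, H}.
Read '2': {S, A, C, D, E, G, H} → {S, B, C, D, E, F, G, H}.
Read '1': {S, B, C, D, E, F, G, H} → {A, B, C, D, E, G, H}.
Read '2': {A, B, C, D, E, G, H} → {S, B, C, D, E, F, G, H}.
Read '2': {S, B, C, D, E, F, G, H} → {S, A, B, C, D, E, F, G, H}.
That set has 9 states.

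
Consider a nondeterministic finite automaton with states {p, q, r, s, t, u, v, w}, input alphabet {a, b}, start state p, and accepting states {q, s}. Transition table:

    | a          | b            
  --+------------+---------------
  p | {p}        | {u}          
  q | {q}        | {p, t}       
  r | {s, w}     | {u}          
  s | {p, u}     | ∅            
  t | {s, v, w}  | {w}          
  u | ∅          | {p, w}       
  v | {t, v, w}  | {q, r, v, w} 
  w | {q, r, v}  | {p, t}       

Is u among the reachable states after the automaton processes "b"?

Yes

Start in {p}.
Read 'b': p→{u}; now {u}.
State u is in {u}.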